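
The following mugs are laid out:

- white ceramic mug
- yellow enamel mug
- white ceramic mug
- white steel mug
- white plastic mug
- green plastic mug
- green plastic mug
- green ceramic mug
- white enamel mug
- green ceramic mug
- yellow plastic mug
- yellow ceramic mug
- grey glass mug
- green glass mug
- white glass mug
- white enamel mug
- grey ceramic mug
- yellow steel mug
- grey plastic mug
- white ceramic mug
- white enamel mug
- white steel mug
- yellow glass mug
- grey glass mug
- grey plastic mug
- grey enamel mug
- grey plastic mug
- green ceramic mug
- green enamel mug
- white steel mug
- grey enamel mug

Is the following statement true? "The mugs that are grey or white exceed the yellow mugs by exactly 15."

There are 19 mugs that are grey or white.
There are 5 yellow mugs.
The claim requires 19 − 5 (= 14) to equal 15, which does not hold.

False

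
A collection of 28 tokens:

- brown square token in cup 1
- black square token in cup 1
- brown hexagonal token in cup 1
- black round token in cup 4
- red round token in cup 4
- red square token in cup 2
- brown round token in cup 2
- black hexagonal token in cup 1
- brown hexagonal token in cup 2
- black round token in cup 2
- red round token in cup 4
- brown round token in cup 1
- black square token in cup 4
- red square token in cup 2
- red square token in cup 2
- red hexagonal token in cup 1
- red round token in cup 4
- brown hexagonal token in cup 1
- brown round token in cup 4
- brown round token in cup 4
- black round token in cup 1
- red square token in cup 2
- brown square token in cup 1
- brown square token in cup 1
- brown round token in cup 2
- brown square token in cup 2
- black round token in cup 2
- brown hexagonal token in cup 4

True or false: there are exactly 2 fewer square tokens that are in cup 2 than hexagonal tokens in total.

|square tokens in cup 2| = 5.
|hexagonal tokens| = 6.
The claim requires 6 − 5 (= 1) to equal 2, which does not hold.

False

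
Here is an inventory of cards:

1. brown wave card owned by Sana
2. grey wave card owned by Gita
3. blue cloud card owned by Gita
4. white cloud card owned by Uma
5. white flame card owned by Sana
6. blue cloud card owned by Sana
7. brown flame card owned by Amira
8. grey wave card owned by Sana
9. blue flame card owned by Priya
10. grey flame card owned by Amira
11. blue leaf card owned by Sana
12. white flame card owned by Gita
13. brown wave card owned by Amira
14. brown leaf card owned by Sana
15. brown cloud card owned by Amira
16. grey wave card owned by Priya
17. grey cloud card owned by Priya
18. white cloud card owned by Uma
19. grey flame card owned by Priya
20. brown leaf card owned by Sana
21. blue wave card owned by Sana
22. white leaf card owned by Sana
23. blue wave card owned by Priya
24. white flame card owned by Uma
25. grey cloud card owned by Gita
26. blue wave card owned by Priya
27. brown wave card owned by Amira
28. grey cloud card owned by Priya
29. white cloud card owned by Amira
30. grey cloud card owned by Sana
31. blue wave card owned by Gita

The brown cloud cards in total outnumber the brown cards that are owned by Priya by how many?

1

brown cloud cards: 1.
brown cards owned by Priya: 0.
1 − 0 = 1.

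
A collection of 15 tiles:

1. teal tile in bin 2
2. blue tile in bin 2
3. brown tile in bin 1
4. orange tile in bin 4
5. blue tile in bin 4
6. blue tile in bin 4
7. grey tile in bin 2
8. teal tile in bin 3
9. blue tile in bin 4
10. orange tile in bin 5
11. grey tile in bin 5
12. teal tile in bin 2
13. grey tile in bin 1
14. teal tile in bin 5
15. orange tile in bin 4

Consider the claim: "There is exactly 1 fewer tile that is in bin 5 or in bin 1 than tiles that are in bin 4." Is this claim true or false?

There are 5 tiles in bin 5 or in bin 1.
There are 5 tiles in bin 4.
The claim requires 5 − 5 (= 0) to equal 1, which does not hold.

False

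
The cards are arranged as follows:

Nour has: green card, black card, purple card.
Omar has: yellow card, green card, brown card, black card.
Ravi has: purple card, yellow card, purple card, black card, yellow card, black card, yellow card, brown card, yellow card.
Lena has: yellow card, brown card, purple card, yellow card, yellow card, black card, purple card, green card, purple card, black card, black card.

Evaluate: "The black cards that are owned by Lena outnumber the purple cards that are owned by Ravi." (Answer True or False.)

True

black cards owned by Lena: 3.
purple cards owned by Ravi: 2.
The claim requires 3 > 2, which holds.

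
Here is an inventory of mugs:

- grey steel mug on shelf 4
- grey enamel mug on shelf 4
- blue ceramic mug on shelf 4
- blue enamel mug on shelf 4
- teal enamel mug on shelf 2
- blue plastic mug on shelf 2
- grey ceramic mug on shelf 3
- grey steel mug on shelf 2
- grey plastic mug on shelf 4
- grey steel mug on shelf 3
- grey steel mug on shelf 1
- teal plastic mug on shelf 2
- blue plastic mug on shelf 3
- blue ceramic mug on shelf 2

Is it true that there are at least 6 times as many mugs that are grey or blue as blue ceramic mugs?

|mugs that are grey or blue| = 12.
|blue ceramic mugs| = 2.
The claim requires 12 ≥ 6 × 2 = 12, which holds.

True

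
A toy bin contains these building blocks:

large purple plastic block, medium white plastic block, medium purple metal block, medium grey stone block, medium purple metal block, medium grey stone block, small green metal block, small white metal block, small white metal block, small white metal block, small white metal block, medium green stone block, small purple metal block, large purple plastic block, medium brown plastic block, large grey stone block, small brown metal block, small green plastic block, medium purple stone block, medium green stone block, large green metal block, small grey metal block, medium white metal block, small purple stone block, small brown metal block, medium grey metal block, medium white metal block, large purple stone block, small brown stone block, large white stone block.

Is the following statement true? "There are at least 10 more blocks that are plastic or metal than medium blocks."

False

|blocks that are plastic or metal| = 20.
|medium blocks| = 12.
The claim requires 20 − 12 = 8 ≥ 10, which does not hold.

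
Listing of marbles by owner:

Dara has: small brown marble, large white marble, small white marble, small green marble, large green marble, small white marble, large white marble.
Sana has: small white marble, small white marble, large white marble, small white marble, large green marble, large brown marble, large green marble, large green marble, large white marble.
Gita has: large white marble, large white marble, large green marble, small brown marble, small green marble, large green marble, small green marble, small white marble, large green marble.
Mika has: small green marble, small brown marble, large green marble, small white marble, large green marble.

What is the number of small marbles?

14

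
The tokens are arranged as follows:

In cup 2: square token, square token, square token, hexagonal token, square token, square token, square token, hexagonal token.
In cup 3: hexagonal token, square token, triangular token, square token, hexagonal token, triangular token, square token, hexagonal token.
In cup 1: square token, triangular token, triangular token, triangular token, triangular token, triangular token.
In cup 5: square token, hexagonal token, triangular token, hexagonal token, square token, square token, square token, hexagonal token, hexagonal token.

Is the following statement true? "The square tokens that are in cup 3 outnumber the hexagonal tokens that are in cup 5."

False

square tokens in cup 3: 3.
hexagonal tokens in cup 5: 4.
The claim requires 3 > 4, which does not hold.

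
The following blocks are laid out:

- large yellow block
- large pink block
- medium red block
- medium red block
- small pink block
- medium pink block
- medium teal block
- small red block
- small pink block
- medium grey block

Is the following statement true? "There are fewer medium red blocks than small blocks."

True

|medium red blocks| = 2.
|small blocks| = 3.
The claim requires 2 < 3, which holds.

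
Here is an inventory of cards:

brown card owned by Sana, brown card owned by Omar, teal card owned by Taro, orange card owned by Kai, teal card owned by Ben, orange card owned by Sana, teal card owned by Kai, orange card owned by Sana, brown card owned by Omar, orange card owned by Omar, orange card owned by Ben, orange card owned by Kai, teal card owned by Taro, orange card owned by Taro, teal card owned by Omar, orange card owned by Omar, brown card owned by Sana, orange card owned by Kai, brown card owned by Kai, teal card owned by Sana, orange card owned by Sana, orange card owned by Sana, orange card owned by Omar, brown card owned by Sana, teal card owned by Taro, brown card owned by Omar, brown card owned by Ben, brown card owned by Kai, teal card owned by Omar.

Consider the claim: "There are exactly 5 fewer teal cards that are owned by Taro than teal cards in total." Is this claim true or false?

True

Count of teal cards owned by Taro: 3.
There are 8 teal cards.
The claim requires 8 − 3 (= 5) to equal 5, which holds.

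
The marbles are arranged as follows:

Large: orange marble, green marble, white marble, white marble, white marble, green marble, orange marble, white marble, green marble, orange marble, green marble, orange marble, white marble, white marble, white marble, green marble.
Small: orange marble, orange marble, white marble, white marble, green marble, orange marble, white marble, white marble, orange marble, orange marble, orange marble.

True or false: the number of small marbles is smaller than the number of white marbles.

False

|small marbles| = 11.
|white marbles| = 11.
The claim requires 11 < 11, which does not hold.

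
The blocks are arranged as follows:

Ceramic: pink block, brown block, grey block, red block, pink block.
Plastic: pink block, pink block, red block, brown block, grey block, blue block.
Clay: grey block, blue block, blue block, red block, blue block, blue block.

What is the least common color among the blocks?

brown

Counts by color: blue 5, pink 4, red 3, grey 3, brown 2.
The minimum is 2, held uniquely by brown.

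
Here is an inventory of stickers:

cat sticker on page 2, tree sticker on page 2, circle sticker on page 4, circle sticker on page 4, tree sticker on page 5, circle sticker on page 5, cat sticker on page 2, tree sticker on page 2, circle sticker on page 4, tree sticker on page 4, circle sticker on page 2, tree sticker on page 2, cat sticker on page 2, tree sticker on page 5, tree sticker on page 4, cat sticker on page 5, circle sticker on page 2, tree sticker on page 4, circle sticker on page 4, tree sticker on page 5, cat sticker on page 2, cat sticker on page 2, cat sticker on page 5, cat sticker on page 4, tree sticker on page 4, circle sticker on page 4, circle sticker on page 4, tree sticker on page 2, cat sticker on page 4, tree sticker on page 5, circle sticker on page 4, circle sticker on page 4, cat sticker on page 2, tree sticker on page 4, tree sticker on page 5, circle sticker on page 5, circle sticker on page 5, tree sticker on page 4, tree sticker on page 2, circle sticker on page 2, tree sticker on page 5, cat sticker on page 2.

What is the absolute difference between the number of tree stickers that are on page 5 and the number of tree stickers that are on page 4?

0

tree stickers on page 5: 6. tree stickers on page 4: 6.
|6 − 6| = 6 − 6 = 0.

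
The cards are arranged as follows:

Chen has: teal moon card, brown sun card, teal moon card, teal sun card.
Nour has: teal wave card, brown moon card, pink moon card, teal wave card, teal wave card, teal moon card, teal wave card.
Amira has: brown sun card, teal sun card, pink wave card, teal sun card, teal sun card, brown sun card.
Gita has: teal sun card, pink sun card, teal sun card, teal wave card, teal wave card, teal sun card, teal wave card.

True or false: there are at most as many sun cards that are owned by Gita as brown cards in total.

sun cards owned by Gita: 4.
brown cards: 4.
The claim requires 4 ≤ 4, which holds.

True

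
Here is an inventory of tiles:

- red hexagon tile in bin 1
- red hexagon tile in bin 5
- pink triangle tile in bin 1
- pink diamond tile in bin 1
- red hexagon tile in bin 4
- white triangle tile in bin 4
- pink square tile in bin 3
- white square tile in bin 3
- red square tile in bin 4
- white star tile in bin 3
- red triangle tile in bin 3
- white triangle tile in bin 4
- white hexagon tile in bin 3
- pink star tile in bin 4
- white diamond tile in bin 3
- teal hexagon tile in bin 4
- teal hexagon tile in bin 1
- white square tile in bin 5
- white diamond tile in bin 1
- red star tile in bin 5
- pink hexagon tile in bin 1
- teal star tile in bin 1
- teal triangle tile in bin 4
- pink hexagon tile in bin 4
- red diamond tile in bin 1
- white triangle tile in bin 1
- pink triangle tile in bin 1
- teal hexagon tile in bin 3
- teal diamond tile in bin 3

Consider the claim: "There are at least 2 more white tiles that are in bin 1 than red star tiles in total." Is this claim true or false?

white tiles in bin 1: 2.
red star tiles: 1.
The claim requires 2 − 1 = 1 ≥ 2, which does not hold.

False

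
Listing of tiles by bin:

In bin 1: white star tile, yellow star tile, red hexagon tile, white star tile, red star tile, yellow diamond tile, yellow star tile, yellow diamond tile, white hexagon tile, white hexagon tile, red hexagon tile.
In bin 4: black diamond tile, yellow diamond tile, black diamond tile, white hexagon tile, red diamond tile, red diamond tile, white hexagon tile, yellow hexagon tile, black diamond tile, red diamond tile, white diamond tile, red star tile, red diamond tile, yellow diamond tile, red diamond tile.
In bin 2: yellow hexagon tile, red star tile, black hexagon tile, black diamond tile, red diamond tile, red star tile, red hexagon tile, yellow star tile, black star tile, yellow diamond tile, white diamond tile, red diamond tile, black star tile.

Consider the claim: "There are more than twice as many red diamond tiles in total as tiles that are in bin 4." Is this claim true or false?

|red diamond tiles| = 7.
|tiles in bin 4| = 15.
The claim requires 7 > 2 × 15 = 30, which does not hold.

False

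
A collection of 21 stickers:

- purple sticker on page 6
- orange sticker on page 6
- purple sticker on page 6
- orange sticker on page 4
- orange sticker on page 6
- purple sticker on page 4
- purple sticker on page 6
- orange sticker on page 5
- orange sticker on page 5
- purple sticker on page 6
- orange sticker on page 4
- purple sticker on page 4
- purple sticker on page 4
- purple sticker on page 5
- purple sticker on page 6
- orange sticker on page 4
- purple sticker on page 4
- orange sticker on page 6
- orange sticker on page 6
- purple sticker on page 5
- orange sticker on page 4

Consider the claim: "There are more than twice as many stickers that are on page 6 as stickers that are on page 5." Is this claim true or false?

True

There are 9 stickers on page 6.
There are 4 stickers on page 5.
The claim requires 9 > 2 × 4 = 8, which holds.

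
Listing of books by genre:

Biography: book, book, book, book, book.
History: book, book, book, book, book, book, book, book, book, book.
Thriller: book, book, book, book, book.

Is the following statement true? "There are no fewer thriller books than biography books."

|thriller books| = 5.
|biography books| = 5.
The claim requires 5 ≥ 5, which holds.

True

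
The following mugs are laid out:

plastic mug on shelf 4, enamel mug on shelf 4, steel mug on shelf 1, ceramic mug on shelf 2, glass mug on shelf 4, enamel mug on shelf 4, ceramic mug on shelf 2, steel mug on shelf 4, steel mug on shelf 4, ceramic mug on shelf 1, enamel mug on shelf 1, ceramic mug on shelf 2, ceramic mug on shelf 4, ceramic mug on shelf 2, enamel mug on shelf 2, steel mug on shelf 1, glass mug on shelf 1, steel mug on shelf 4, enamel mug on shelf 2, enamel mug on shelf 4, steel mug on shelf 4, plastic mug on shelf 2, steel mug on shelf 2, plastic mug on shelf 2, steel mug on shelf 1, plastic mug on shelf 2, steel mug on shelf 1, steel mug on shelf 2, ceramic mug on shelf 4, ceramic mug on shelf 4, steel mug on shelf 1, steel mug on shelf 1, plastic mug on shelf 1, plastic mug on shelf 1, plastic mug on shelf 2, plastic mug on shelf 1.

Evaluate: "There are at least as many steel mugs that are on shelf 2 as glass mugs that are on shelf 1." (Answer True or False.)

True

There are 2 steel mugs on shelf 2.
There is 1 glass mug on shelf 1.
The claim requires 2 ≥ 1, which holds.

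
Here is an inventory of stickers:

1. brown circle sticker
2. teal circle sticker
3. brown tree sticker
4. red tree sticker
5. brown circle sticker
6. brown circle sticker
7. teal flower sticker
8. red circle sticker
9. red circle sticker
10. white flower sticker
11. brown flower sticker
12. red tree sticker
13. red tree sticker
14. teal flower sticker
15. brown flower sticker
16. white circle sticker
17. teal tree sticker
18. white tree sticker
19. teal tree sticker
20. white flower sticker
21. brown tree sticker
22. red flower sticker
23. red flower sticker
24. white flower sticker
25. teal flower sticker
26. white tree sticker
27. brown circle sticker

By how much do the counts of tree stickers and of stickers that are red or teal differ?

tree stickers: 9. stickers that are red or teal: 13.
|9 − 13| = 13 − 9 = 4.

4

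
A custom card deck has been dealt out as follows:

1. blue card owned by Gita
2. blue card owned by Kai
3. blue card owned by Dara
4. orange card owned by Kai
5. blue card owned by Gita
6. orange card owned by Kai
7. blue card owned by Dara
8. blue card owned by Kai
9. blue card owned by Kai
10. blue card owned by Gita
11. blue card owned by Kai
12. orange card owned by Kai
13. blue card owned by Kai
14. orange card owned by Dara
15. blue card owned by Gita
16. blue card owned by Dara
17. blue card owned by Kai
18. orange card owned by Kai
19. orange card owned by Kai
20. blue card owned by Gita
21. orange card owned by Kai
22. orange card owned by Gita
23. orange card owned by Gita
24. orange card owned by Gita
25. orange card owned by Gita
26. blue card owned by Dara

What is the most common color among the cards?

Counts by color: blue 15, orange 11.
The maximum is 15, held uniquely by blue.

blue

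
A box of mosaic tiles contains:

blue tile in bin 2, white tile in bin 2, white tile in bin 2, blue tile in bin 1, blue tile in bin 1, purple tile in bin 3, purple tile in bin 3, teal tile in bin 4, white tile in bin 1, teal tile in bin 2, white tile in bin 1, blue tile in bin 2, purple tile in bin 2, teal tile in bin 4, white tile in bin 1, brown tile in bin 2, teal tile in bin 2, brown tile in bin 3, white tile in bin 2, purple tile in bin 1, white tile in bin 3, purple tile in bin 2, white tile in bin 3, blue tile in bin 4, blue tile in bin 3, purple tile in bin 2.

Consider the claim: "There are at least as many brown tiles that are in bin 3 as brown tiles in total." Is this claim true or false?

brown tiles in bin 3: 1.
brown tiles: 2.
The claim requires 1 ≥ 2, which does not hold.

False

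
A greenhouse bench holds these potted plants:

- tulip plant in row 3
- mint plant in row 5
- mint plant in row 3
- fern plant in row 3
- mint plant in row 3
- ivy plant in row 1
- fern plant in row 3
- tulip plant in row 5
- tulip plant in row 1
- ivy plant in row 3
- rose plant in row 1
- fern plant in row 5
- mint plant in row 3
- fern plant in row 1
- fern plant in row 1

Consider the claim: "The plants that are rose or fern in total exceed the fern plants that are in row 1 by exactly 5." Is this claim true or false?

False

|plants that are rose or fern| = 6.
|fern plants in row 1| = 2.
The claim requires 6 − 2 (= 4) to equal 5, which does not hold.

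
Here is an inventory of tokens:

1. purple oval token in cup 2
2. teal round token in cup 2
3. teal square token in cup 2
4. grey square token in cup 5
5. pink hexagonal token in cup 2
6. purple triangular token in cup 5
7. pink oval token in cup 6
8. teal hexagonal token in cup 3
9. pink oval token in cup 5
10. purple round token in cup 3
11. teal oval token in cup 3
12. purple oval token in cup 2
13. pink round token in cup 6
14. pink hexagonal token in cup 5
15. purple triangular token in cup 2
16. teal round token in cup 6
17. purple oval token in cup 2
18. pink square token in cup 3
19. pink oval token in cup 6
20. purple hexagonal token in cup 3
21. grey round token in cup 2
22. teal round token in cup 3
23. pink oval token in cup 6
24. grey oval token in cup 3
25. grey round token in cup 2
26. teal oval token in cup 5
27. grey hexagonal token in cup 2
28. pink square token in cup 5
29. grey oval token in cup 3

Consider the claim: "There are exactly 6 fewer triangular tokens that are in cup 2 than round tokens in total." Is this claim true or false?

There is 1 triangular token in cup 2.
There are 7 round tokens.
The claim requires 7 − 1 (= 6) to equal 6, which holds.

True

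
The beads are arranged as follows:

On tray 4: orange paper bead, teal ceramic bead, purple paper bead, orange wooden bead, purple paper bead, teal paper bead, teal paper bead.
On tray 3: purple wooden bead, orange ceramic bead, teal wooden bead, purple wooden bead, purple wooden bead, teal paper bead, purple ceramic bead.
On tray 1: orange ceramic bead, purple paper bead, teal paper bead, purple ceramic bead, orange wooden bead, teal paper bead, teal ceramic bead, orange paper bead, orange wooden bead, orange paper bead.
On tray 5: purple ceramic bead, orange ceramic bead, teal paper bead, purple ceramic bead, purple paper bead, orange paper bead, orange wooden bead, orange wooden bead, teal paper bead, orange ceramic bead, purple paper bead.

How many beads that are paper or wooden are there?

paper: 16; wooden: 9; together 16 + 9 = 25.

25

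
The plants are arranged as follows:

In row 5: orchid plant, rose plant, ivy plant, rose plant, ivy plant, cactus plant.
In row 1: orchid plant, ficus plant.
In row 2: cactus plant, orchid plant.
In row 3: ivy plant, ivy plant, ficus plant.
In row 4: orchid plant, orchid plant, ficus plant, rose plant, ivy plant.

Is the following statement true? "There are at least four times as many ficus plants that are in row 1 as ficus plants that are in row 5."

ficus plants in row 1: 1.
ficus plants in row 5: 0.
The claim requires 1 ≥ 4 × 0 = 0, which holds.

True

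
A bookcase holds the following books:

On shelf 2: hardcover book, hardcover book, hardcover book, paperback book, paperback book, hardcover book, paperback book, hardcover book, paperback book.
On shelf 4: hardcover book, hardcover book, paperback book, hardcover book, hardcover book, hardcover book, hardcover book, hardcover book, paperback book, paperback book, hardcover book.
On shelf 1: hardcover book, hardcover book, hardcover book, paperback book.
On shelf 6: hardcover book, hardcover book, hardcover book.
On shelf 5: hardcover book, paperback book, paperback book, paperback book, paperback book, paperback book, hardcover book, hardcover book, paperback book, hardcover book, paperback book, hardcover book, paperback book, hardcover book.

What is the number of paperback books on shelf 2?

4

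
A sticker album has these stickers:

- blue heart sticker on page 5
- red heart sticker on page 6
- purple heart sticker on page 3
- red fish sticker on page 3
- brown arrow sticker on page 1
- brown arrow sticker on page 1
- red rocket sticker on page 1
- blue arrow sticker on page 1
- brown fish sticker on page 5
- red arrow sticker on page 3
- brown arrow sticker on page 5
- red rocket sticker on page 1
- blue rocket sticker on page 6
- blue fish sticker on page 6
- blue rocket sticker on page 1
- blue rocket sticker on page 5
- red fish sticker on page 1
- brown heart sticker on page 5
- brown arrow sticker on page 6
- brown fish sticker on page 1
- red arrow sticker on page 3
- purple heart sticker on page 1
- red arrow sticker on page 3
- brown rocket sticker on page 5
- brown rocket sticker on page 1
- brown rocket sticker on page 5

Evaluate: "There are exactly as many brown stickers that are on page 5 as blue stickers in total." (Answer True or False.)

|brown stickers on page 5| = 5.
|blue stickers| = 6.
The claim requires 5 = 6, which does not hold.

False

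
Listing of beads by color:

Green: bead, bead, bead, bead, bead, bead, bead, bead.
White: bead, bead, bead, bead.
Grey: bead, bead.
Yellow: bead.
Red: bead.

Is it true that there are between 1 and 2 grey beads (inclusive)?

There are 2 grey beads.
The claim requires 1 ≤ 2 ≤ 2, which holds.

True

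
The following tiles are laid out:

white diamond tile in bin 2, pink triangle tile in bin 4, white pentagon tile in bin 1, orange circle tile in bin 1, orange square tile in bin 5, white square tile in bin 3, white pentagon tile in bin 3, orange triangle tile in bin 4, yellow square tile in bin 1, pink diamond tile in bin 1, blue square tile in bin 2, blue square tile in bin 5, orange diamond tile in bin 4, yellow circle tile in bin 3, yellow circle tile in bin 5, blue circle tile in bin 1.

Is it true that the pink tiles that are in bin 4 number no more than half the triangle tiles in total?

pink tiles in bin 4: 1.
triangle tiles: 2.
The claim requires 2 × 1 = 2 ≤ 2, which holds.

True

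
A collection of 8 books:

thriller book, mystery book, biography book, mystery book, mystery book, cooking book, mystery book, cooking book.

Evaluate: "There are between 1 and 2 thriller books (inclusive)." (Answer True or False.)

True

There is 1 thriller book.
The claim requires 1 ≤ 1 ≤ 2, which holds.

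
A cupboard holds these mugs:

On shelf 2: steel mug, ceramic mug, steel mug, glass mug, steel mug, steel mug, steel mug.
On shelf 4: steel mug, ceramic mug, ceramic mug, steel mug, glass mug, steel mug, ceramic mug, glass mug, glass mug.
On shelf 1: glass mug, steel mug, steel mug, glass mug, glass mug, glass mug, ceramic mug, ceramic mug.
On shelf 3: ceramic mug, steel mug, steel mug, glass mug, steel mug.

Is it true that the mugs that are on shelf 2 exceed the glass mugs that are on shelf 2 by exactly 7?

False

|mugs on shelf 2| = 7.
|glass mugs on shelf 2| = 1.
The claim requires 7 − 1 (= 6) to equal 7, which does not hold.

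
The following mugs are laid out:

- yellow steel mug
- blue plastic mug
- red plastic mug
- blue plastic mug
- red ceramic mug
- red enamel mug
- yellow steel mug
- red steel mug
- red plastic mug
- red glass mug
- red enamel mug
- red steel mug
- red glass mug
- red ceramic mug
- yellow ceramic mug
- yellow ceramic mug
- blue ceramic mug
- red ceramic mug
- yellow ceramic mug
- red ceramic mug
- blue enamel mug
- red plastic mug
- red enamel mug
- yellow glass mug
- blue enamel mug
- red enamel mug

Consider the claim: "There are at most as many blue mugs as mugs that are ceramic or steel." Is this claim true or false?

|blue mugs| = 5.
|mugs that are ceramic or steel| = 12.
The claim requires 5 ≤ 12, which holds.

True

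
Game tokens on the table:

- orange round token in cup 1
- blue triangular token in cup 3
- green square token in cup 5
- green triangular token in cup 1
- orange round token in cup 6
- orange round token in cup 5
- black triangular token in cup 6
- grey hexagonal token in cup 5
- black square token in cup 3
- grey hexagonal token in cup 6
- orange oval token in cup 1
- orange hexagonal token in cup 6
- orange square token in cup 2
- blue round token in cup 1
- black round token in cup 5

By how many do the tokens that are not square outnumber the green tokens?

10

tokens that are not square: 12.
green tokens: 2.
12 − 2 = 10.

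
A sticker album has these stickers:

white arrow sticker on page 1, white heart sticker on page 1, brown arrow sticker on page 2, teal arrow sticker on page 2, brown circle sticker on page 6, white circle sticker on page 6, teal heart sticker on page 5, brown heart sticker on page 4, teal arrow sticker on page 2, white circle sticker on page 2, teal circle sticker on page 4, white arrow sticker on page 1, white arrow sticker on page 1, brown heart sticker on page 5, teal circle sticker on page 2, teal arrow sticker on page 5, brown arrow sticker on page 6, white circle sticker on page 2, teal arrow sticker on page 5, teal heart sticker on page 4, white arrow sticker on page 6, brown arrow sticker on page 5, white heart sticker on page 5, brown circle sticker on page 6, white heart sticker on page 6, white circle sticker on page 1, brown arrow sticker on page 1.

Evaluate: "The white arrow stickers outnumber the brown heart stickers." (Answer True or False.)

True

white arrow stickers: 4.
brown heart stickers: 2.
The claim requires 4 > 2, which holds.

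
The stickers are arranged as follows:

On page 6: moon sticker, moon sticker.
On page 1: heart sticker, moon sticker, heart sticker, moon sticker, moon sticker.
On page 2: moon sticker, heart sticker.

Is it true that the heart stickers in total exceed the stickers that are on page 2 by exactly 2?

There are 3 heart stickers.
There are 2 stickers on page 2.
The claim requires 3 − 2 (= 1) to equal 2, which does not hold.

False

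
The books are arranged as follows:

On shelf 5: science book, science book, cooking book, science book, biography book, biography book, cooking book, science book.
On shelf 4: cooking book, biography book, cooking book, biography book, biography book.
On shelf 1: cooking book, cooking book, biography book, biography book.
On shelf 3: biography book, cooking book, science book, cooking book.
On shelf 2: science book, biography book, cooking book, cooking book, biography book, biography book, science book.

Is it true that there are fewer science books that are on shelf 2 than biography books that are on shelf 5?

False

There are 2 science books on shelf 2.
There are 2 biography books on shelf 5.
The claim requires 2 < 2, which does not hold.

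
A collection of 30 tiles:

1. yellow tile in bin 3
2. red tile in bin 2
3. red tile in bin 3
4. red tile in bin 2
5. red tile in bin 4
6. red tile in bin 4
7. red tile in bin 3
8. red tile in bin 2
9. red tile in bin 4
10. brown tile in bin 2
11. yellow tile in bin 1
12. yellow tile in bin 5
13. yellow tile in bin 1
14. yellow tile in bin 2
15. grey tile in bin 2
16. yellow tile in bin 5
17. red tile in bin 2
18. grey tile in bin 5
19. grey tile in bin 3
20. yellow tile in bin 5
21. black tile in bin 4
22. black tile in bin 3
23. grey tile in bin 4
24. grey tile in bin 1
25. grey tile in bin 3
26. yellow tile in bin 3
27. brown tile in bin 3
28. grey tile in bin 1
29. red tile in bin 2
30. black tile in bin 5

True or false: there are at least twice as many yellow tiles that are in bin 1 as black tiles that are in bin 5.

yellow tiles in bin 1: 2.
black tiles in bin 5: 1.
The claim requires 2 ≥ 2 × 1 = 2, which holds.

True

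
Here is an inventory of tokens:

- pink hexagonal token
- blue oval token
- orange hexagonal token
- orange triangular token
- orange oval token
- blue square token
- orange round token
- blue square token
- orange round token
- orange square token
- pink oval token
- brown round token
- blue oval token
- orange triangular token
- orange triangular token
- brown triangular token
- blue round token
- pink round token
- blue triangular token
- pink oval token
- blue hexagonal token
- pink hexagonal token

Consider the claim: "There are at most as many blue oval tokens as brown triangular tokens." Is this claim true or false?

blue oval tokens: 2.
brown triangular tokens: 1.
The claim requires 2 ≤ 1, which does not hold.

False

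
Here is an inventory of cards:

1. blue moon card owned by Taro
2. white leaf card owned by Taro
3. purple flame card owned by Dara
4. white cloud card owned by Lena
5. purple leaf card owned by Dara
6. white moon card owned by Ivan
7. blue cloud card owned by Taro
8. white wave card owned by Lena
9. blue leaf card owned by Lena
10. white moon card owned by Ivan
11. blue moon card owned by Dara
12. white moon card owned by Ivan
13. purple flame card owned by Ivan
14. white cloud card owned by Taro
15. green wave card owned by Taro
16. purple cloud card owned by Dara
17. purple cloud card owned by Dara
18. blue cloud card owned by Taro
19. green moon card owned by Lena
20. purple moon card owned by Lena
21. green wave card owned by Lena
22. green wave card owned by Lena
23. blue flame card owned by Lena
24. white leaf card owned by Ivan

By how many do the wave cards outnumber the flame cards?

wave cards: 4.
flame cards: 3.
4 − 3 = 1.

1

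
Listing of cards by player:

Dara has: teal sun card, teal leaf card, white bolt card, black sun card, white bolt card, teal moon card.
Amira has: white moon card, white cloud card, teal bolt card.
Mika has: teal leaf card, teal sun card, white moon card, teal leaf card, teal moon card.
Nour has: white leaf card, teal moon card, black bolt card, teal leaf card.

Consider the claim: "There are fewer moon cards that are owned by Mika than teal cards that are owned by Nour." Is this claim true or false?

|moon cards owned by Mika| = 2.
|teal cards owned by Nour| = 2.
The claim requires 2 < 2, which does not hold.

False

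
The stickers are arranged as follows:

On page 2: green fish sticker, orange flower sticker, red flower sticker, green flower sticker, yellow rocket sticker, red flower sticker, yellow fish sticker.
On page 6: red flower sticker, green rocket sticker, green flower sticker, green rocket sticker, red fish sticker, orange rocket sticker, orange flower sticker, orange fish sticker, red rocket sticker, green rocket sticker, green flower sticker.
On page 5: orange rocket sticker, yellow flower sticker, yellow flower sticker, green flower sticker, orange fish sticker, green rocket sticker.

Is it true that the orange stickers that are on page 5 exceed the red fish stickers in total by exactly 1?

orange stickers on page 5: 2.
red fish stickers: 1.
The claim requires 2 − 1 (= 1) to equal 1, which holds.

True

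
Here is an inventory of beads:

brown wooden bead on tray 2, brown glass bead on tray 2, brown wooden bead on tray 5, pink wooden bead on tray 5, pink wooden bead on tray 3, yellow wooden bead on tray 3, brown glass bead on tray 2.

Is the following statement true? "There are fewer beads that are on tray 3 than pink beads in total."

False

beads on tray 3: 2.
pink beads: 2.
The claim requires 2 < 2, which does not hold.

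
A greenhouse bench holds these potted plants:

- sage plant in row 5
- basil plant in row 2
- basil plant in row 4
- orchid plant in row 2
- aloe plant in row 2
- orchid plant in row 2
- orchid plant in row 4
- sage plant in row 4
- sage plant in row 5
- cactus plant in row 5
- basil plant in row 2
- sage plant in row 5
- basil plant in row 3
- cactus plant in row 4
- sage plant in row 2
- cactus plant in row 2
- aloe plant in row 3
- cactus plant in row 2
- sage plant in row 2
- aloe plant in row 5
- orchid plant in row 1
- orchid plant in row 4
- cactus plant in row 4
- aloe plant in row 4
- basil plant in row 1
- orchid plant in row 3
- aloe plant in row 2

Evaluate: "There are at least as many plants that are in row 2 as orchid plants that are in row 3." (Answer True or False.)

There are 10 plants in row 2.
There is 1 orchid plant in row 3.
The claim requires 10 ≥ 1, which holds.

True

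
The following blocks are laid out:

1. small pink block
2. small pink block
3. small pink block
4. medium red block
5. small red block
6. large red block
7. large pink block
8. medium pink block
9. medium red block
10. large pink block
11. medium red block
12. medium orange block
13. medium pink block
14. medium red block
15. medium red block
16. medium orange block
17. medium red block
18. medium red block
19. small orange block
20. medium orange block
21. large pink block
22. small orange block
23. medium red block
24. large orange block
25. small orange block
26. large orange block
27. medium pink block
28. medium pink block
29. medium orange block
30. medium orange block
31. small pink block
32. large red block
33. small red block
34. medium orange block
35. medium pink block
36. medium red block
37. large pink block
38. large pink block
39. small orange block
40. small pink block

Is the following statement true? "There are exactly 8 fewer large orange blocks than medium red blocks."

False

There are 2 large orange blocks.
There are 9 medium red blocks.
The claim requires 9 − 2 (= 7) to equal 8, which does not hold.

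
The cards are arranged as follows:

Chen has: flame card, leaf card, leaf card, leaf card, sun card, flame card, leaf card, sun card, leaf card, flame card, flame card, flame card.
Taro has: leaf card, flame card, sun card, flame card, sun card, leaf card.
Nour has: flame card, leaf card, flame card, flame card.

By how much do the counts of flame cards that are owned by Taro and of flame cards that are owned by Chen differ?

flame cards owned by Taro: 2. flame cards owned by Chen: 5.
|2 − 5| = 5 − 2 = 3.

3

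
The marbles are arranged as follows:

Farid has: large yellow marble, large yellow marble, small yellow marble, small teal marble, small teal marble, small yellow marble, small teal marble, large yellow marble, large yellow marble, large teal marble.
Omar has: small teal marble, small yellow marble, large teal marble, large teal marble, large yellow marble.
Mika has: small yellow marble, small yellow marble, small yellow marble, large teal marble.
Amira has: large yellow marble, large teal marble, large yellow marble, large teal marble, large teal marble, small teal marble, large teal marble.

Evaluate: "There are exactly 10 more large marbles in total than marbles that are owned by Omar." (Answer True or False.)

There are 15 large marbles.
Count of marbles owned by Omar: 5.
The claim requires 15 − 5 (= 10) to equal 10, which holds.

True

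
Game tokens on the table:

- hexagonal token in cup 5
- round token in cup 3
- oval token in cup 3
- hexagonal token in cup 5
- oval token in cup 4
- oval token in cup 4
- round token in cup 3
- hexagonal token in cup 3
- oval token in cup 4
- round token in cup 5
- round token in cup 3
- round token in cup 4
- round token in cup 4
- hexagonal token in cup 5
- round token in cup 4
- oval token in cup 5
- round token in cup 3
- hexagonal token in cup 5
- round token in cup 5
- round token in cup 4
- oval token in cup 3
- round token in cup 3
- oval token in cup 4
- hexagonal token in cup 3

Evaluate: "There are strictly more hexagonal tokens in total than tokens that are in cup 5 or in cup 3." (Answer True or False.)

False

hexagonal tokens: 6.
tokens in cup 5 or in cup 3: 16.
The claim requires 6 > 16, which does not hold.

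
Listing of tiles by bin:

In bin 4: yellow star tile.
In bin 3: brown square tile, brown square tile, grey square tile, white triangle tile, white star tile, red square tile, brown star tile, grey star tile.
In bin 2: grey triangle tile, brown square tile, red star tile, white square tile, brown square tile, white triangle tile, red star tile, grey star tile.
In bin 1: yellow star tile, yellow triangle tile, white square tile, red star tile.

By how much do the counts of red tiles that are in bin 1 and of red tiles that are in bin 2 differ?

red tiles in bin 1: 1. red tiles in bin 2: 2.
|1 − 2| = 2 − 1 = 1.

1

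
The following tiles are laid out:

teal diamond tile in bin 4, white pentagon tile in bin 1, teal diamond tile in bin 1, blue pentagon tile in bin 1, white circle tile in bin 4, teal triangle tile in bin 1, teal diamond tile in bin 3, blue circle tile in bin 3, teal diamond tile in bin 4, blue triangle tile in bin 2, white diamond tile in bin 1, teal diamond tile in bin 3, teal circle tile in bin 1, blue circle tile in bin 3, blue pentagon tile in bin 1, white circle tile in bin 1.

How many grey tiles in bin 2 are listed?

0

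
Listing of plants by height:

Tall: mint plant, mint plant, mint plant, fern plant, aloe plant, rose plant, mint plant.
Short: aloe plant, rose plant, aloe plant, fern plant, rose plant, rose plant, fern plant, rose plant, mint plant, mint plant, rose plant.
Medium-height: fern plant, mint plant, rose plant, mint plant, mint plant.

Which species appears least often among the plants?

aloe

Counts by species: mint 9, rose 7, fern 4, aloe 3.
The minimum is 3, held uniquely by aloe.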